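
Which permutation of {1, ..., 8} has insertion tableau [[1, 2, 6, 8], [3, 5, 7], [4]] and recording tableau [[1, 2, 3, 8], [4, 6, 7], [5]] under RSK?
4 5 7 3 1 2 6 8

Reverse RSK: for i = n, n-1, ..., 1, locate i in Q, remove the corresponding corner cell from P, and reverse-bump its entry up through P; the value ejected from row 1 is w(i).

So w = 4 5 7 3 1 2 6 8.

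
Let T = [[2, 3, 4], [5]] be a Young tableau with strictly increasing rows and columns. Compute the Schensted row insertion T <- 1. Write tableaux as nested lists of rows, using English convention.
[[1, 3, 4], [2], [5]]

In row 1, 1 replaces 2 (the leftmost entry greater than 1); 2 is bumped to row 2. In row 2, 2 replaces 5 (the leftmost entry greater than 2); 5 is bumped to row 3. 5 starts a new row 3. The new tableau is [[1, 3, 4], [2], [5]].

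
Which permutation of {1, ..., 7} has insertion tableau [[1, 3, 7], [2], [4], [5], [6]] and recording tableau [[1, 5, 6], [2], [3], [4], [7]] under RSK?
6 5 4 2 3 7 1

Reverse the RSK construction: for i from n down to 1, find the cell of Q containing i, remove the entry at that cell from P, and reverse-bump it up through P; the value ejected from row 1 is w(i).

Step i=7: Q has 7 at row 5, column 1; remove 6 from row 5 of P and reverse-bump: 6 enters row 4 and ejects 5; 5 enters row 3 and ejects 4; 4 enters row 2 and ejects 2; 2 enters row 1 and ejects 1. So w(7) = 1. P is now [[2, 3, 7], [4], [5], [6]].
Step i=6: Q has 6 at row 1, column 3; remove that cell from P, ejecting 7. So w(6) = 7. P is now [[2, 3], [4], [5], [6]].
Step i=5: Q has 5 at row 1, column 2; remove that cell from P, ejecting 3. So w(5) = 3. P is now [[2], [4], [5], [6]].
Step i=4: Q has 4 at row 4, column 1; remove 6 from row 4 of P and reverse-bump: 6 enters row 3 and ejects 5; 5 enters row 2 and ejects 4; 4 enters row 1 and ejects 2. So w(4) = 2. P is now [[4], [5], [6]].
Step i=3: Q has 3 at row 3, column 1; remove 6 from row 3 of P and reverse-bump: 6 enters row 2 and ejects 5; 5 enters row 1 and ejects 4. So w(3) = 4. P is now [[5], [6]].
Step i=2: Q has 2 at row 2, column 1; remove 6 from row 2 of P and reverse-bump: 6 enters row 1 and ejects 5. So w(2) = 5. P is now [[6]].
Step i=1: Q has 1 at row 1, column 1; remove that cell from P, ejecting 6. So w(1) = 6. P is now [].

So w = 6 5 4 2 3 7 1.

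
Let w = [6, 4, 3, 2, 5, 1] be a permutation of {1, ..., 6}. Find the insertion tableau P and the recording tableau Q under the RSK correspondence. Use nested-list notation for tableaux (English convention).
P = [[1, 5], [2], [3], [4], [6]], Q = [[1, 5], [2], [3], [4], [6]]

Insert each entry of the permutation into P by Schensted row insertion, recording in Q the position of each new cell.

Insert 6: appended to row 1. P = [[6]].
Insert 4: 4 bumps 6 from row 1; 6 starts row 2. P = [[4], [6]].
Insert 3: 3 bumps 4 from row 1; 4 bumps 6 from row 2; 6 starts row 3. P = [[3], [4], [6]].
Insert 2: 2 bumps 3 from row 1; 3 bumps 4 from row 2; 4 bumps 6 from row 3; 6 starts row 4. P = [[2], [3], [4], [6]].
Insert 5: appended to row 1. P = [[2, 5], [3], [4], [6]].
Insert 1: 1 bumps 2 from row 1; 2 bumps 3 from row 2; 3 bumps 4 from row 3; 4 bumps 6 from row 4; 6 starts row 5. P = [[1, 5], [2], [3], [4], [6]].

So P = [[1, 5], [2], [3], [4], [6]], Q = [[1, 5], [2], [3], [4], [6]].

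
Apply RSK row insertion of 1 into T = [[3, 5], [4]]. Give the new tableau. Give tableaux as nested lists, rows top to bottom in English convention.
[[1, 5], [3], [4]]

In row 1, 1 replaces 3 (the leftmost entry greater than 1); 3 is bumped to row 2. In row 2, 3 replaces 4 (the leftmost entry greater than 3); 4 is bumped to row 3. 4 starts a new row 3. The new tableau is [[1, 5], [3], [4]].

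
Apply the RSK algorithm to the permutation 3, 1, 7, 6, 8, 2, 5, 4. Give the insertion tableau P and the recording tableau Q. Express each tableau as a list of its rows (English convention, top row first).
P = [[1, 2, 4], [3, 5, 8], [6], [7]], Q = [[1, 3, 5], [2, 4, 7], [6], [8]]

Insert each entry of the permutation into P by Schensted row insertion, recording in Q the position of each new cell.

Insert 3: appended to row 1. P = [[3]], Q = [[1]].
Insert 1: 1 bumps 3 from row 1; 3 starts row 2. P = [[1], [3]], Q = [[1], [2]].
Insert 7: appended to row 1. P = [[1, 7], [3]], Q = [[1, 3], [2]].
Insert 6: 6 bumps 7 from row 1; 7 appends to row 2. P = [[1, 6], [3, 7]], Q = [[1, 3], [2, 4]].
Insert 8: appended to row 1. P = [[1, 6, 8], [3, 7]], Q = [[1, 3, 5], [2, 4]].
Insert 2: 2 bumps 6 from row 1; 6 bumps 7 from row 2; 7 starts row 3. P = [[1, 2, 8], [3, 6], [7]], Q = [[1, 3, 5], [2, 4], [6]].
Insert 5: 5 bumps 8 from row 1; 8 appends to row 2. P = [[1, 2, 5], [3, 6, 8], [7]], Q = [[1, 3, 5], [2, 4, 7], [6]].
Insert 4: 4 bumps 5 from row 1; 5 bumps 6 from row 2; 6 bumps 7 from row 3; 7 starts row 4. P = [[1, 2, 4], [3, 5, 8], [6], [7]], Q = [[1, 3, 5], [2, 4, 7], [6], [8]].

So P = [[1, 2, 4], [3, 5, 8], [6], [7]], Q = [[1, 3, 5], [2, 4, 7], [6], [8]].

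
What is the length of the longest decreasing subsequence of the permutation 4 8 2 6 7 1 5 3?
4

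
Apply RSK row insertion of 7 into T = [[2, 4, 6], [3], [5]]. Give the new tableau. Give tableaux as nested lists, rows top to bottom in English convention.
7 is larger than every entry of row 1, so it is appended to row 1. The new tableau is [[2, 4, 6, 7], [3], [5]].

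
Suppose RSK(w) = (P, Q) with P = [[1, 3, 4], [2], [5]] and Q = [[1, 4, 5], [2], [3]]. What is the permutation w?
5 2 1 3 4

Reverse the RSK construction: for i from n down to 1, find the cell of Q containing i, remove the entry at that cell from P, and reverse-bump it up through P; the value ejected from row 1 is w(i).

Step i=5: Q has 5 at row 1, column 3; remove that cell from P, ejecting 4. So w(5) = 4. P is now [[1, 3], [2], [5]].
Step i=4: Q has 4 at row 1, column 2; remove that cell from P, ejecting 3. So w(4) = 3. P is now [[1], [2], [5]].
Step i=3: Q has 3 at row 3, column 1; remove 5 from row 3 of P and reverse-bump: 5 enters row 2 and ejects 2; 2 enters row 1 and ejects 1. So w(3) = 1. P is now [[2], [5]].
Step i=2: Q has 2 at row 2, column 1; remove 5 from row 2 of P and reverse-bump: 5 enters row 1 and ejects 2. So w(2) = 2. P is now [[5]].
Step i=1: Q has 1 at row 1, column 1; remove that cell from P, ejecting 5. So w(1) = 5. P is now [].

So w = 5 2 1 3 4.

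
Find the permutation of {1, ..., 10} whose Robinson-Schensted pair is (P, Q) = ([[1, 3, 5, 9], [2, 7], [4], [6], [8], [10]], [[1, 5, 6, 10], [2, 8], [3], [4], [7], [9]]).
Reverse the RSK construction: for i from n down to 1, find the cell of Q containing i, remove the entry at that cell from P, and reverse-bump it up through P; the value ejected from row 1 is w(i).

Step i=10: Q has 10 at row 1, column 4; remove that cell from P, ejecting 9. So w(10) = 9. P is now [[1, 3, 5], [2, 7], [4], [6], [8], [10]].
Step i=9: Q has 9 at row 6, column 1; remove 10 from row 6 of P and reverse-bump: 10 enters row 5 and ejects 8; 8 enters row 4 and ejects 6; 6 enters row 3 and ejects 4; 4 enters row 2 and ejects 2; 2 enters row 1 and ejects 1. So w(9) = 1. P is now [[2, 3, 5], [4, 7], [6], [8], [10]].
Step i=8: Q has 8 at row 2, column 2; remove 7 from row 2 of P and reverse-bump: 7 enters row 1 and ejects 5. So w(8) = 5. P is now [[2, 3, 7], [4], [6], [8], [10]].
Step i=7: Q has 7 at row 5, column 1; remove 10 from row 5 of P and reverse-bump: 10 enters row 4 and ejects 8; 8 enters row 3 and ejects 6; 6 enters row 2 and ejects 4; 4 enters row 1 and ejects 3. So w(7) = 3. P is now [[2, 4, 7], [6], [8], [10]].
Step i=6: Q has 6 at row 1, column 3; remove that cell from P, ejecting 7. So w(6) = 7. P is now [[2, 4], [6], [8], [10]].
Step i=5: Q has 5 at row 1, column 2; remove that cell from P, ejecting 4. So w(5) = 4. P is now [[2], [6], [8], [10]].
Step i=4: Q has 4 at row 4, column 1; remove 10 from row 4 of P and reverse-bump: 10 enters row 3 and ejects 8; 8 enters row 2 and ejects 6; 6 enters row 1 and ejects 2. So w(4) = 2. P is now [[6], [8], [10]].
Step i=3: Q has 3 at row 3, column 1; remove 10 from row 3 of P and reverse-bump: 10 enters row 2 and ejects 8; 8 enters row 1 and ejects 6. So w(3) = 6. P is now [[8], [10]].
Step i=2: Q has 2 at row 2, column 1; remove 10 from row 2 of P and reverse-bump: 10 enters row 1 and ejects 8. So w(2) = 8. P is now [[10]].
Step i=1: Q has 1 at row 1, column 1; remove that cell from P, ejecting 10. So w(1) = 10. P is now [].

So w = 10 8 6 2 4 7 3 5 1 9.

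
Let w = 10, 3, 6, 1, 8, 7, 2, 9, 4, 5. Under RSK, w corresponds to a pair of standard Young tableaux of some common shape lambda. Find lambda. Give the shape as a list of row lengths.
Row-insert each entry into an empty tableau.

After inserting 10: P = [[10]].
After inserting 3: P = [[3], [10]].
After inserting 6: P = [[3, 6], [10]].
After inserting 1: P = [[1, 6], [3], [10]].
After inserting 8: P = [[1, 6, 8], [3], [10]].
After inserting 7: P = [[1, 6, 7], [3, 8], [10]].
After inserting 2: P = [[1, 2, 7], [3, 6], [8], [10]].
After inserting 9: P = [[1, 2, 7, 9], [3, 6], [8], [10]].
After inserting 4: P = [[1, 2, 4, 9], [3, 6, 7], [8], [10]].
After inserting 5: P = [[1, 2, 4, 5], [3, 6, 7, 9], [8], [10]].

The final insertion tableau P = [[1, 2, 4, 5], [3, 6, 7, 9], [8], [10]] has shape [4, 4, 1, 1].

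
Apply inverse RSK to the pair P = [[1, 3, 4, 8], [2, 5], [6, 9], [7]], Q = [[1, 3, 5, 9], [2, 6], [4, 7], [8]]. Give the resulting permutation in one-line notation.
7 2 3 1 9 6 5 4 8

Reverse the RSK construction: for i from n down to 1, find the cell of Q containing i, remove the entry at that cell from P, and reverse-bump it up through P; the value ejected from row 1 is w(i).

Step i=9: Q has 9 at row 1, column 4; remove that cell from P, ejecting 8. So w(9) = 8. P is now [[1, 3, 4], [2, 5], [6, 9], [7]].
Step i=8: Q has 8 at row 4, column 1; remove 7 from row 4 of P and reverse-bump: 7 enters row 3 and ejects 6; 6 enters row 2 and ejects 5; 5 enters row 1 and ejects 4. So w(8) = 4. P is now [[1, 3, 5], [2, 6], [7, 9]].
Step i=7: Q has 7 at row 3, column 2; remove 9 from row 3 of P and reverse-bump: 9 enters row 2 and ejects 6; 6 enters row 1 and ejects 5. So w(7) = 5. P is now [[1, 3, 6], [2, 9], [7]].
Step i=6: Q has 6 at row 2, column 2; remove 9 from row 2 of P and reverse-bump: 9 enters row 1 and ejects 6. So w(6) = 6. P is now [[1, 3, 9], [2], [7]].
Step i=5: Q has 5 at row 1, column 3; remove that cell from P, ejecting 9. So w(5) = 9. P is now [[1, 3], [2], [7]].
Step i=4: Q has 4 at row 3, column 1; remove 7 from row 3 of P and reverse-bump: 7 enters row 2 and ejects 2; 2 enters row 1 and ejects 1. So w(4) = 1. P is now [[2, 3], [7]].
Step i=3: Q has 3 at row 1, column 2; remove that cell from P, ejecting 3. So w(3) = 3. P is now [[2], [7]].
Step i=2: Q has 2 at row 2, column 1; remove 7 from row 2 of P and reverse-bump: 7 enters row 1 and ejects 2. So w(2) = 2. P is now [[7]].
Step i=1: Q has 1 at row 1, column 1; remove that cell from P, ejecting 7. So w(1) = 7. P is now [].

So w = 7 2 3 1 9 6 5 4 8.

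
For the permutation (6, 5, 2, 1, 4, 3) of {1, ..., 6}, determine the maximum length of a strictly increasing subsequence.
2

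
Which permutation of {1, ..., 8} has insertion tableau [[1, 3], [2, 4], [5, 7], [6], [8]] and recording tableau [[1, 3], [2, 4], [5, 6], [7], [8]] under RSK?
6 2 8 7 1 5 4 3

Reverse the RSK construction: for i from n down to 1, find the cell of Q containing i, remove the entry at that cell from P, and reverse-bump it up through P; the value ejected from row 1 is w(i).

Step i=8: Q has 8 at row 5, column 1; remove 8 from row 5 of P and reverse-bump: 8 enters row 4 and ejects 6; 6 enters row 3 and ejects 5; 5 enters row 2 and ejects 4; 4 enters row 1 and ejects 3. So w(8) = 3. P is now [[1, 4], [2, 5], [6, 7], [8]].
Step i=7: Q has 7 at row 4, column 1; remove 8 from row 4 of P and reverse-bump: 8 enters row 3 and ejects 7; 7 enters row 2 and ejects 5; 5 enters row 1 and ejects 4. So w(7) = 4. P is now [[1, 5], [2, 7], [6, 8]].
Step i=6: Q has 6 at row 3, column 2; remove 8 from row 3 of P and reverse-bump: 8 enters row 2 and ejects 7; 7 enters row 1 and ejects 5. So w(6) = 5. P is now [[1, 7], [2, 8], [6]].
Step i=5: Q has 5 at row 3, column 1; remove 6 from row 3 of P and reverse-bump: 6 enters row 2 and ejects 2; 2 enters row 1 and ejects 1. So w(5) = 1. P is now [[2, 7], [6, 8]].
Step i=4: Q has 4 at row 2, column 2; remove 8 from row 2 of P and reverse-bump: 8 enters row 1 and ejects 7. So w(4) = 7. P is now [[2, 8], [6]].
Step i=3: Q has 3 at row 1, column 2; remove that cell from P, ejecting 8. So w(3) = 8. P is now [[2], [6]].
Step i=2: Q has 2 at row 2, column 1; remove 6 from row 2 of P and reverse-bump: 6 enters row 1 and ejects 2. So w(2) = 2. P is now [[6]].
Step i=1: Q has 1 at row 1, column 1; remove that cell from P, ejecting 6. So w(1) = 6. P is now [].

So w = 6 2 8 7 1 5 4 3.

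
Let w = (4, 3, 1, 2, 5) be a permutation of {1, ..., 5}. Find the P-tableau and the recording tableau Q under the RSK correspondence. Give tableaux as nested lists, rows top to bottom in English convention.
Insert each entry of the permutation into P by Schensted row insertion, recording in Q the position of each new cell.

Insert 4: appended to row 1. P = [[4]], Q = [[1]].
Insert 3: 3 bumps 4 from row 1; 4 starts row 2. P = [[3], [4]], Q = [[1], [2]].
Insert 1: 1 bumps 3 from row 1; 3 bumps 4 from row 2; 4 starts row 3. P = [[1], [3], [4]], Q = [[1], [2], [3]].
Insert 2: appended to row 1. P = [[1, 2], [3], [4]], Q = [[1, 4], [2], [3]].
Insert 5: appended to row 1. P = [[1, 2, 5], [3], [4]], Q = [[1, 4, 5], [2], [3]].

So P = [[1, 2, 5], [3], [4]], Q = [[1, 4, 5], [2], [3]].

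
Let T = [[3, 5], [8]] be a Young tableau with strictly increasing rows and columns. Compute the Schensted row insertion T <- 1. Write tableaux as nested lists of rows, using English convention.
In row 1, 1 replaces 3 (the leftmost entry greater than 1); 3 is bumped to row 2. In row 2, 3 replaces 8 (the leftmost entry greater than 3); 8 is bumped to row 3. 8 starts a new row 3. The new tableau is [[1, 5], [3], [8]].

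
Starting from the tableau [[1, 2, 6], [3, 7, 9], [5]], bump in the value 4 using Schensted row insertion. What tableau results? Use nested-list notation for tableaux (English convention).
In row 1, 4 replaces 6 (the leftmost entry greater than 4); 6 is bumped to row 2. In row 2, 6 replaces 7 (the leftmost entry greater than 6); 7 is bumped to row 3. 7 is appended to row 3. The new tableau is [[1, 2, 4], [3, 6, 9], [5, 7]].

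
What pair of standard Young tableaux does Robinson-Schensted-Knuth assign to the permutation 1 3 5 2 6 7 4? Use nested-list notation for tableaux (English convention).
Insert each entry of the permutation into P by Schensted row insertion, recording in Q the position of each new cell.

Insert 1: appended to row 1. P = [[1]].
Insert 3: appended to row 1. P = [[1, 3]].
Insert 5: appended to row 1. P = [[1, 3, 5]].
Insert 2: 2 bumps 3 from row 1; 3 starts row 2. P = [[1, 2, 5], [3]].
Insert 6: appended to row 1. P = [[1, 2, 5, 6], [3]].
Insert 7: appended to row 1. P = [[1, 2, 5, 6, 7], [3]].
Insert 4: 4 bumps 5 from row 1; 5 appends to row 2. P = [[1, 2, 4, 6, 7], [3, 5]].

So P = [[1, 2, 4, 6, 7], [3, 5]], Q = [[1, 2, 3, 5, 6], [4, 7]].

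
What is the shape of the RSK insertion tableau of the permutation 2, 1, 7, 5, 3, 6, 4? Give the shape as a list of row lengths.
[3, 3, 1]

Row-insert each entry into an empty tableau.

After inserting 2: P = [[2]].
After inserting 1: P = [[1], [2]].
After inserting 7: P = [[1, 7], [2]].
After inserting 5: P = [[1, 5], [2, 7]].
After inserting 3: P = [[1, 3], [2, 5], [7]].
After inserting 6: P = [[1, 3, 6], [2, 5], [7]].
After inserting 4: P = [[1, 3, 4], [2, 5, 6], [7]].

The final insertion tableau P = [[1, 3, 4], [2, 5, 6], [7]] has shape [3, 3, 1].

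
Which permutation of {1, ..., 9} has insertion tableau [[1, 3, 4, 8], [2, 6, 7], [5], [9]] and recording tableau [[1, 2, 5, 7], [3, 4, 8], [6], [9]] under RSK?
Reverse the RSK construction: for i from n down to 1, find the cell of Q containing i, remove the entry at that cell from P, and reverse-bump it up through P; the value ejected from row 1 is w(i).

Step i=9: Q has 9 at row 4, column 1; remove 9 from row 4 of P and reverse-bump: 9 enters row 3 and ejects 5; 5 enters row 2 and ejects 2; 2 enters row 1 and ejects 1. So w(9) = 1. P is now [[2, 3, 4, 8], [5, 6, 7], [9]].
Step i=8: Q has 8 at row 2, column 3; remove 7 from row 2 of P and reverse-bump: 7 enters row 1 and ejects 4. So w(8) = 4. P is now [[2, 3, 7, 8], [5, 6], [9]].
Step i=7: Q has 7 at row 1, column 4; remove that cell from P, ejecting 8. So w(7) = 8. P is now [[2, 3, 7], [5, 6], [9]].
Step i=6: Q has 6 at row 3, column 1; remove 9 from row 3 of P and reverse-bump: 9 enters row 2 and ejects 6; 6 enters row 1 and ejects 3. So w(6) = 3. P is now [[2, 6, 7], [5, 9]].
Step i=5: Q has 5 at row 1, column 3; remove that cell from P, ejecting 7. So w(5) = 7. P is now [[2, 6], [5, 9]].
Step i=4: Q has 4 at row 2, column 2; remove 9 from row 2 of P and reverse-bump: 9 enters row 1 and ejects 6. So w(4) = 6. P is now [[2, 9], [5]].
Step i=3: Q has 3 at row 2, column 1; remove 5 from row 2 of P and reverse-bump: 5 enters row 1 and ejects 2. So w(3) = 2. P is now [[5, 9]].
Step i=2: Q has 2 at row 1, column 2; remove that cell from P, ejecting 9. So w(2) = 9. P is now [[5]].
Step i=1: Q has 1 at row 1, column 1; remove that cell from P, ejecting 5. So w(1) = 5. P is now [].

So w = 5 9 2 6 7 3 8 4 1.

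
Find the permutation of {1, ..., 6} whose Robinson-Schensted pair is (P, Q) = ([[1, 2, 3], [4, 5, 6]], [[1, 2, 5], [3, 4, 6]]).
Reverse RSK: for i = n, n-1, ..., 1, locate i in Q, remove the corresponding corner cell from P, and reverse-bump its entry up through P; the value ejected from row 1 is w(i).

So w = 4 5 1 2 6 3.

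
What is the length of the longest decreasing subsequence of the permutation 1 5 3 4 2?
3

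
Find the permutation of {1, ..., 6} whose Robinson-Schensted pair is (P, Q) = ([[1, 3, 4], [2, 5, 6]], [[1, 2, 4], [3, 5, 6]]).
Reverse the RSK construction: for i from n down to 1, find the cell of Q containing i, remove the entry at that cell from P, and reverse-bump it up through P; the value ejected from row 1 is w(i).

Step i=6: Q has 6 at row 2, column 3; remove 6 from row 2 of P and reverse-bump: 6 enters row 1 and ejects 4. So w(6) = 4. P is now [[1, 3, 6], [2, 5]].
Step i=5: Q has 5 at row 2, column 2; remove 5 from row 2 of P and reverse-bump: 5 enters row 1 and ejects 3. So w(5) = 3. P is now [[1, 5, 6], [2]].
Step i=4: Q has 4 at row 1, column 3; remove that cell from P, ejecting 6. So w(4) = 6. P is now [[1, 5], [2]].
Step i=3: Q has 3 at row 2, column 1; remove 2 from row 2 of P and reverse-bump: 2 enters row 1 and ejects 1. So w(3) = 1. P is now [[2, 5]].
Step i=2: Q has 2 at row 1, column 2; remove that cell from P, ejecting 5. So w(2) = 5. P is now [[2]].
Step i=1: Q has 1 at row 1, column 1; remove that cell from P, ejecting 2. So w(1) = 2. P is now [].

So w = 2 5 1 6 3 4.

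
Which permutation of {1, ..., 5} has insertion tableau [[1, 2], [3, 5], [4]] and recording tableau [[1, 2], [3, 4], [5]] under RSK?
Reverse the RSK construction: for i from n down to 1, find the cell of Q containing i, remove the entry at that cell from P, and reverse-bump it up through P; the value ejected from row 1 is w(i).

Step i=5: Q has 5 at row 3, column 1; remove 4 from row 3 of P and reverse-bump: 4 enters row 2 and ejects 3; 3 enters row 1 and ejects 2. So w(5) = 2. P is now [[1, 3], [4, 5]].
Step i=4: Q has 4 at row 2, column 2; remove 5 from row 2 of P and reverse-bump: 5 enters row 1 and ejects 3. So w(4) = 3. P is now [[1, 5], [4]].
Step i=3: Q has 3 at row 2, column 1; remove 4 from row 2 of P and reverse-bump: 4 enters row 1 and ejects 1. So w(3) = 1. P is now [[4, 5]].
Step i=2: Q has 2 at row 1, column 2; remove that cell from P, ejecting 5. So w(2) = 5. P is now [[4]].
Step i=1: Q has 1 at row 1, column 1; remove that cell from P, ejecting 4. So w(1) = 4. P is now [].

So w = 4 5 1 3 2.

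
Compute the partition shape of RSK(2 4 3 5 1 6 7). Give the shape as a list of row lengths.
RSK row insertion gives P = [[1, 3, 5, 6, 7], [2], [4]], which has shape [5, 1, 1].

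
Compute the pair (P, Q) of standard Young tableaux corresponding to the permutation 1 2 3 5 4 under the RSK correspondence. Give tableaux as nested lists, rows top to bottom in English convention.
P = [[1, 2, 3, 4], [5]], Q = [[1, 2, 3, 4], [5]]

Insert each entry of the permutation into P by Schensted row insertion, recording in Q the position of each new cell.

Insert 1: appended to row 1. P = [[1]].
Insert 2: appended to row 1. P = [[1, 2]].
Insert 3: appended to row 1. P = [[1, 2, 3]].
Insert 5: appended to row 1. P = [[1, 2, 3, 5]].
Insert 4: 4 bumps 5 from row 1; 5 starts row 2. P = [[1, 2, 3, 4], [5]].

So P = [[1, 2, 3, 4], [5]], Q = [[1, 2, 3, 4], [5]].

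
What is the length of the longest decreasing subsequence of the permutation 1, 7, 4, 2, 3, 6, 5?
3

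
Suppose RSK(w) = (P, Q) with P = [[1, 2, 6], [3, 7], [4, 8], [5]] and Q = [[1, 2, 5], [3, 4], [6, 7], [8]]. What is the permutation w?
5 8 1 4 7 3 6 2

Reverse the RSK construction: for i from n down to 1, find the cell of Q containing i, remove the entry at that cell from P, and reverse-bump it up through P; the value ejected from row 1 is w(i).

Step i=8: Q has 8 at row 4, column 1; remove 5 from row 4 of P and reverse-bump: 5 enters row 3 and ejects 4; 4 enters row 2 and ejects 3; 3 enters row 1 and ejects 2. So w(8) = 2. P is now [[1, 3, 6], [4, 7], [5, 8]].
Step i=7: Q has 7 at row 3, column 2; remove 8 from row 3 of P and reverse-bump: 8 enters row 2 and ejects 7; 7 enters row 1 and ejects 6. So w(7) = 6. P is now [[1, 3, 7], [4, 8], [5]].
Step i=6: Q has 6 at row 3, column 1; remove 5 from row 3 of P and reverse-bump: 5 enters row 2 and ejects 4; 4 enters row 1 and ejects 3. So w(6) = 3. P is now [[1, 4, 7], [5, 8]].
Step i=5: Q has 5 at row 1, column 3; remove that cell from P, ejecting 7. So w(5) = 7. P is now [[1, 4], [5, 8]].
Step i=4: Q has 4 at row 2, column 2; remove 8 from row 2 of P and reverse-bump: 8 enters row 1 and ejects 4. So w(4) = 4. P is now [[1, 8], [5]].
Step i=3: Q has 3 at row 2, column 1; remove 5 from row 2 of P and reverse-bump: 5 enters row 1 and ejects 1. So w(3) = 1. P is now [[5, 8]].
Step i=2: Q has 2 at row 1, column 2; remove that cell from P, ejecting 8. So w(2) = 8. P is now [[5]].
Step i=1: Q has 1 at row 1, column 1; remove that cell from P, ejecting 5. So w(1) = 5. P is now [].

So w = 5 8 1 4 7 3 6 2.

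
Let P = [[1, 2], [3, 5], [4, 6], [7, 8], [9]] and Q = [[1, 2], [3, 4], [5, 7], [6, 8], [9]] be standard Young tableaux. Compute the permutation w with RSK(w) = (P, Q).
Reverse the RSK construction: for i from n down to 1, find the cell of Q containing i, remove the entry at that cell from P, and reverse-bump it up through P; the value ejected from row 1 is w(i).

Step i=9: Q has 9 at row 5, column 1; remove 9 from row 5 of P and reverse-bump: 9 enters row 4 and ejects 8; 8 enters row 3 and ejects 6; 6 enters row 2 and ejects 5; 5 enters row 1 and ejects 2. So w(9) = 2. P is now [[1, 5], [3, 6], [4, 8], [7, 9]].
Step i=8: Q has 8 at row 4, column 2; remove 9 from row 4 of P and reverse-bump: 9 enters row 3 and ejects 8; 8 enters row 2 and ejects 6; 6 enters row 1 and ejects 5. So w(8) = 5. P is now [[1, 6], [3, 8], [4, 9], [7]].
Step i=7: Q has 7 at row 3, column 2; remove 9 from row 3 of P and reverse-bump: 9 enters row 2 and ejects 8; 8 enters row 1 and ejects 6. So w(7) = 6. P is now [[1, 8], [3, 9], [4], [7]].
Step i=6: Q has 6 at row 4, column 1; remove 7 from row 4 of P and reverse-bump: 7 enters row 3 and ejects 4; 4 enters row 2 and ejects 3; 3 enters row 1 and ejects 1. So w(6) = 1. P is now [[3, 8], [4, 9], [7]].
Step i=5: Q has 5 at row 3, column 1; remove 7 from row 3 of P and reverse-bump: 7 enters row 2 and ejects 4; 4 enters row 1 and ejects 3. So w(5) = 3. P is now [[4, 8], [7, 9]].
Step i=4: Q has 4 at row 2, column 2; remove 9 from row 2 of P and reverse-bump: 9 enters row 1 and ejects 8. So w(4) = 8. P is now [[4, 9], [7]].
Step i=3: Q has 3 at row 2, column 1; remove 7 from row 2 of P and reverse-bump: 7 enters row 1 and ejects 4. So w(3) = 4. P is now [[7, 9]].
Step i=2: Q has 2 at row 1, column 2; remove that cell from P, ejecting 9. So w(2) = 9. P is now [[7]].
Step i=1: Q has 1 at row 1, column 1; remove that cell from P, ejecting 7. So w(1) = 7. P is now [].

So w = 7 9 4 8 3 1 6 5 2.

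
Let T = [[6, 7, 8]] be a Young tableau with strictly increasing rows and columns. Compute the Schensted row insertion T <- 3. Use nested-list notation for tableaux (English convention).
In row 1, 3 replaces 6 (the leftmost entry greater than 3); 6 is bumped to row 2. 6 starts a new row 2. The new tableau is [[3, 7, 8], [6]].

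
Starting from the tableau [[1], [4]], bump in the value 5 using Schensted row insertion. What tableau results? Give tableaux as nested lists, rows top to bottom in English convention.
[[1, 5], [4]]

5 is larger than every entry of row 1, so it is appended to row 1. The new tableau is [[1, 5], [4]].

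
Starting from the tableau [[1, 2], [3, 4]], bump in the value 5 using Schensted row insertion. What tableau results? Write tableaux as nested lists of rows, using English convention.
5 is larger than every entry of row 1, so it is appended to row 1. The new tableau is [[1, 2, 5], [3, 4]].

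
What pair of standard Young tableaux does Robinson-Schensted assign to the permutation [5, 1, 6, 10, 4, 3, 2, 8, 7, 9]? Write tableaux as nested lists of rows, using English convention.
Insert each entry of the permutation into P by Schensted row insertion, recording in Q the position of each new cell.

Insert 5: appended to row 1. P = [[5]].
Insert 1: 1 bumps 5 from row 1; 5 starts row 2. P = [[1], [5]].
Insert 6: appended to row 1. P = [[1, 6], [5]].
Insert 10: appended to row 1. P = [[1, 6, 10], [5]].
Insert 4: 4 bumps 6 from row 1; 6 appends to row 2. P = [[1, 4, 10], [5, 6]].
Insert 3: 3 bumps 4 from row 1; 4 bumps 5 from row 2; 5 starts row 3. P = [[1, 3, 10], [4, 6], [5]].
Insert 2: 2 bumps 3 from row 1; 3 bumps 4 from row 2; 4 bumps 5 from row 3; 5 starts row 4. P = [[1, 2, 10], [3, 6], [4], [5]].
Insert 8: 8 bumps 10 from row 1; 10 appends to row 2. P = [[1, 2, 8], [3, 6, 10], [4], [5]].
Insert 7: 7 bumps 8 from row 1; 8 bumps 10 from row 2; 10 appends to row 3. P = [[1, 2, 7], [3, 6, 8], [4, 10], [5]].
Insert 9: appended to row 1. P = [[1, 2, 7, 9], [3, 6, 8], [4, 10], [5]].

So P = [[1, 2, 7, 9], [3, 6, 8], [4, 10], [5]], Q = [[1, 3, 4, 10], [2, 5, 8], [6, 9], [7]].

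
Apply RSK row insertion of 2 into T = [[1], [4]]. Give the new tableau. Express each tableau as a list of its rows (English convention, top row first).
2 is larger than every entry of row 1, so it is appended to row 1. The new tableau is [[1, 2], [4]].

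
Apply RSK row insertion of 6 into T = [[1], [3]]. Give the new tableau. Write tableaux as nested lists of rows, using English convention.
6 is larger than every entry of row 1, so it is appended to row 1. The new tableau is [[1, 6], [3]].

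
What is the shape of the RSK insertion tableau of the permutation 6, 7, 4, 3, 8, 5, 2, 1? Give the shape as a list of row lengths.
[3, 2, 1, 1, 1]

Row-insert each entry into an empty tableau.

After inserting 6: P = [[6]].
After inserting 7: P = [[6, 7]].
After inserting 4: P = [[4, 7], [6]].
After inserting 3: P = [[3, 7], [4], [6]].
After inserting 8: P = [[3, 7, 8], [4], [6]].
After inserting 5: P = [[3, 5, 8], [4, 7], [6]].
After inserting 2: P = [[2, 5, 8], [3, 7], [4], [6]].
After inserting 1: P = [[1, 5, 8], [2, 7], [3], [4], [6]].

The final insertion tableau P = [[1, 5, 8], [2, 7], [3], [4], [6]] has shape [3, 2, 1, 1, 1].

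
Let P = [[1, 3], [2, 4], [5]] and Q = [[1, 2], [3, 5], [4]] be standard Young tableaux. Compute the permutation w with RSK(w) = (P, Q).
2 5 4 1 3

Reverse the RSK construction: for i from n down to 1, find the cell of Q containing i, remove the entry at that cell from P, and reverse-bump it up through P; the value ejected from row 1 is w(i).

Step i=5: Q has 5 at row 2, column 2; remove 4 from row 2 of P and reverse-bump: 4 enters row 1 and ejects 3. So w(5) = 3. P is now [[1, 4], [2], [5]].
Step i=4: Q has 4 at row 3, column 1; remove 5 from row 3 of P and reverse-bump: 5 enters row 2 and ejects 2; 2 enters row 1 and ejects 1. So w(4) = 1. P is now [[2, 4], [5]].
Step i=3: Q has 3 at row 2, column 1; remove 5 from row 2 of P and reverse-bump: 5 enters row 1 and ejects 4. So w(3) = 4. P is now [[2, 5]].
Step i=2: Q has 2 at row 1, column 2; remove that cell from P, ejecting 5. So w(2) = 5. P is now [[2]].
Step i=1: Q has 1 at row 1, column 1; remove that cell from P, ejecting 2. So w(1) = 2. P is now [].

So w = 2 5 4 1 3.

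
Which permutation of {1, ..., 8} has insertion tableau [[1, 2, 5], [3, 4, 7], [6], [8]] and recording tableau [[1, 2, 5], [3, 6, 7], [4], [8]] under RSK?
Reverse the RSK construction: for i from n down to 1, find the cell of Q containing i, remove the entry at that cell from P, and reverse-bump it up through P; the value ejected from row 1 is w(i).

Step i=8: Q has 8 at row 4, column 1; remove 8 from row 4 of P and reverse-bump: 8 enters row 3 and ejects 6; 6 enters row 2 and ejects 4; 4 enters row 1 and ejects 2. So w(8) = 2. P is now [[1, 4, 5], [3, 6, 7], [8]].
Step i=7: Q has 7 at row 2, column 3; remove 7 from row 2 of P and reverse-bump: 7 enters row 1 and ejects 5. So w(7) = 5. P is now [[1, 4, 7], [3, 6], [8]].
Step i=6: Q has 6 at row 2, column 2; remove 6 from row 2 of P and reverse-bump: 6 enters row 1 and ejects 4. So w(6) = 4. P is now [[1, 6, 7], [3], [8]].
Step i=5: Q has 5 at row 1, column 3; remove that cell from P, ejecting 7. So w(5) = 7. P is now [[1, 6], [3], [8]].
Step i=4: Q has 4 at row 3, column 1; remove 8 from row 3 of P and reverse-bump: 8 enters row 2 and ejects 3; 3 enters row 1 and ejects 1. So w(4) = 1. P is now [[3, 6], [8]].
Step i=3: Q has 3 at row 2, column 1; remove 8 from row 2 of P and reverse-bump: 8 enters row 1 and ejects 6. So w(3) = 6. P is now [[3, 8]].
Step i=2: Q has 2 at row 1, column 2; remove that cell from P, ejecting 8. So w(2) = 8. P is now [[3]].
Step i=1: Q has 1 at row 1, column 1; remove that cell from P, ejecting 3. So w(1) = 3. P is now [].

So w = 3 8 6 1 7 4 5 2.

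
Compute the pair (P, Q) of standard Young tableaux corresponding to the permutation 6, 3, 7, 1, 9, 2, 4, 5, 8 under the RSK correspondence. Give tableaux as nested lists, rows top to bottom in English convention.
Insert each entry of the permutation into P by Schensted row insertion, recording in Q the position of each new cell.

Insert 6: appended to row 1. P = [[6]].
Insert 3: 3 bumps 6 from row 1; 6 starts row 2. P = [[3], [6]].
Insert 7: appended to row 1. P = [[3, 7], [6]].
Insert 1: 1 bumps 3 from row 1; 3 bumps 6 from row 2; 6 starts row 3. P = [[1, 7], [3], [6]].
Insert 9: appended to row 1. P = [[1, 7, 9], [3], [6]].
Insert 2: 2 bumps 7 from row 1; 7 appends to row 2. P = [[1, 2, 9], [3, 7], [6]].
Insert 4: 4 bumps 9 from row 1; 9 appends to row 2. P = [[1, 2, 4], [3, 7, 9], [6]].
Insert 5: appended to row 1. P = [[1, 2, 4, 5], [3, 7, 9], [6]].
Insert 8: appended to row 1. P = [[1, 2, 4, 5, 8], [3, 7, 9], [6]].

So P = [[1, 2, 4, 5, 8], [3, 7, 9], [6]], Q = [[1, 3, 5, 8, 9], [2, 6, 7], [4]].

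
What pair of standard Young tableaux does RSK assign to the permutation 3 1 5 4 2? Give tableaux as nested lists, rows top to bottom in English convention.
P = [[1, 2], [3, 4], [5]], Q = [[1, 3], [2, 4], [5]]

Insert each entry of the permutation into P by Schensted row insertion, recording in Q the position of each new cell.

Insert 3: appended to row 1. P = [[3]].
Insert 1: 1 bumps 3 from row 1; 3 starts row 2. P = [[1], [3]].
Insert 5: appended to row 1. P = [[1, 5], [3]].
Insert 4: 4 bumps 5 from row 1; 5 appends to row 2. P = [[1, 4], [3, 5]].
Insert 2: 2 bumps 4 from row 1; 4 bumps 5 from row 2; 5 starts row 3. P = [[1, 2], [3, 4], [5]].

So P = [[1, 2], [3, 4], [5]], Q = [[1, 3], [2, 4], [5]].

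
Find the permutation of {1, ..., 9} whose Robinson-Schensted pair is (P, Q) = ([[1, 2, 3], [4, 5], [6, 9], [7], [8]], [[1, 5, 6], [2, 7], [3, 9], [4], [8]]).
8 7 6 1 4 9 5 2 3

Reverse RSK: for i = n, n-1, ..., 1, locate i in Q, remove the corresponding corner cell from P, and reverse-bump its entry up through P; the value ejected from row 1 is w(i).

So w = 8 7 6 1 4 9 5 2 3.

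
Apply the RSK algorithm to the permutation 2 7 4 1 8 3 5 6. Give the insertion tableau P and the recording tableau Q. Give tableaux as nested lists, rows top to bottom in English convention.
P = [[1, 3, 5, 6], [2, 4, 8], [7]], Q = [[1, 2, 5, 8], [3, 6, 7], [4]]

Insert each entry of the permutation into P by Schensted row insertion, recording in Q the position of each new cell.

Insert 2: appended to row 1. P = [[2]], Q = [[1]].
Insert 7: appended to row 1. P = [[2, 7]], Q = [[1, 2]].
Insert 4: 4 bumps 7 from row 1; 7 starts row 2. P = [[2, 4], [7]], Q = [[1, 2], [3]].
Insert 1: 1 bumps 2 from row 1; 2 bumps 7 from row 2; 7 starts row 3. P = [[1, 4], [2], [7]], Q = [[1, 2], [3], [4]].
Insert 8: appended to row 1. P = [[1, 4, 8], [2], [7]], Q = [[1, 2, 5], [3], [4]].
Insert 3: 3 bumps 4 from row 1; 4 appends to row 2. P = [[1, 3, 8], [2, 4], [7]], Q = [[1, 2, 5], [3, 6], [4]].
Insert 5: 5 bumps 8 from row 1; 8 appends to row 2. P = [[1, 3, 5], [2, 4, 8], [7]], Q = [[1, 2, 5], [3, 6, 7], [4]].
Insert 6: appended to row 1. P = [[1, 3, 5, 6], [2, 4, 8], [7]], Q = [[1, 2, 5, 8], [3, 6, 7], [4]].

So P = [[1, 3, 5, 6], [2, 4, 8], [7]], Q = [[1, 2, 5, 8], [3, 6, 7], [4]].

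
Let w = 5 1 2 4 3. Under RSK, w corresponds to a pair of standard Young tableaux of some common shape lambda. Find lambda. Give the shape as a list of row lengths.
Row-insert each entry into an empty tableau.

After inserting 5: P = [[5]].
After inserting 1: P = [[1], [5]].
After inserting 2: P = [[1, 2], [5]].
After inserting 4: P = [[1, 2, 4], [5]].
After inserting 3: P = [[1, 2, 3], [4], [5]].

The final insertion tableau P = [[1, 2, 3], [4], [5]] has shape [3, 1, 1].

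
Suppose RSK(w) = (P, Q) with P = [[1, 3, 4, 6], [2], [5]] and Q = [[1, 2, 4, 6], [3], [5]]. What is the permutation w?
Reverse the RSK construction: for i from n down to 1, find the cell of Q containing i, remove the entry at that cell from P, and reverse-bump it up through P; the value ejected from row 1 is w(i).

Step i=6: Q has 6 at row 1, column 4; remove that cell from P, ejecting 6. So w(6) = 6. P is now [[1, 3, 4], [2], [5]].
Step i=5: Q has 5 at row 3, column 1; remove 5 from row 3 of P and reverse-bump: 5 enters row 2 and ejects 2; 2 enters row 1 and ejects 1. So w(5) = 1. P is now [[2, 3, 4], [5]].
Step i=4: Q has 4 at row 1, column 3; remove that cell from P, ejecting 4. So w(4) = 4. P is now [[2, 3], [5]].
Step i=3: Q has 3 at row 2, column 1; remove 5 from row 2 of P and reverse-bump: 5 enters row 1 and ejects 3. So w(3) = 3. P is now [[2, 5]].
Step i=2: Q has 2 at row 1, column 2; remove that cell from P, ejecting 5. So w(2) = 5. P is now [[2]].
Step i=1: Q has 1 at row 1, column 1; remove that cell from P, ejecting 2. So w(1) = 2. P is now [].

So w = 2 5 3 4 1 6.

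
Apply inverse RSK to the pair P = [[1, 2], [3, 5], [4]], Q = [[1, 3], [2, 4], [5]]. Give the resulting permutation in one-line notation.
Reverse the RSK construction: for i from n down to 1, find the cell of Q containing i, remove the entry at that cell from P, and reverse-bump it up through P; the value ejected from row 1 is w(i).

Step i=5: Q has 5 at row 3, column 1; remove 4 from row 3 of P and reverse-bump: 4 enters row 2 and ejects 3; 3 enters row 1 and ejects 2. So w(5) = 2. P is now [[1, 3], [4, 5]].
Step i=4: Q has 4 at row 2, column 2; remove 5 from row 2 of P and reverse-bump: 5 enters row 1 and ejects 3. So w(4) = 3. P is now [[1, 5], [4]].
Step i=3: Q has 3 at row 1, column 2; remove that cell from P, ejecting 5. So w(3) = 5. P is now [[1], [4]].
Step i=2: Q has 2 at row 2, column 1; remove 4 from row 2 of P and reverse-bump: 4 enters row 1 and ejects 1. So w(2) = 1. P is now [[4]].
Step i=1: Q has 1 at row 1, column 1; remove that cell from P, ejecting 4. So w(1) = 4. P is now [].

So w = 4 1 5 3 2.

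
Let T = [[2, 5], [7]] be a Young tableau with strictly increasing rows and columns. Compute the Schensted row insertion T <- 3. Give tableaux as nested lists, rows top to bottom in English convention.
[[2, 3], [5], [7]]

In row 1, 3 replaces 5 (the leftmost entry greater than 3); 5 is bumped to row 2. In row 2, 5 replaces 7 (the leftmost entry greater than 5); 7 is bumped to row 3. 7 starts a new row 3. The new tableau is [[2, 3], [5], [7]].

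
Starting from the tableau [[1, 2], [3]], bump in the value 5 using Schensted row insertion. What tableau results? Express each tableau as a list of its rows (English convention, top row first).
[[1, 2, 5], [3]]

5 is larger than every entry of row 1, so it is appended to row 1. The new tableau is [[1, 2, 5], [3]].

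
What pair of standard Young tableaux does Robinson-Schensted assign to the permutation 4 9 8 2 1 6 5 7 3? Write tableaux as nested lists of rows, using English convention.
P = [[1, 3, 7], [2, 5], [4, 6], [8], [9]], Q = [[1, 2, 8], [3, 6], [4, 7], [5], [9]]

Insert each entry of the permutation into P by Schensted row insertion, recording in Q the position of each new cell.

Insert 4: appended to row 1. P = [[4]].
Insert 9: appended to row 1. P = [[4, 9]].
Insert 8: 8 bumps 9 from row 1; 9 starts row 2. P = [[4, 8], [9]].
Insert 2: 2 bumps 4 from row 1; 4 bumps 9 from row 2; 9 starts row 3. P = [[2, 8], [4], [9]].
Insert 1: 1 bumps 2 from row 1; 2 bumps 4 from row 2; 4 bumps 9 from row 3; 9 starts row 4. P = [[1, 8], [2], [4], [9]].
Insert 6: 6 bumps 8 from row 1; 8 appends to row 2. P = [[1, 6], [2, 8], [4], [9]].
Insert 5: 5 bumps 6 from row 1; 6 bumps 8 from row 2; 8 appends to row 3. P = [[1, 5], [2, 6], [4, 8], [9]].
Insert 7: appended to row 1. P = [[1, 5, 7], [2, 6], [4, 8], [9]].
Insert 3: 3 bumps 5 from row 1; 5 bumps 6 from row 2; 6 bumps 8 from row 3; 8 bumps 9 from row 4; 9 starts row 5. P = [[1, 3, 7], [2, 5], [4, 6], [8], [9]].

So P = [[1, 3, 7], [2, 5], [4, 6], [8], [9]], Q = [[1, 2, 8], [3, 6], [4, 7], [5], [9]].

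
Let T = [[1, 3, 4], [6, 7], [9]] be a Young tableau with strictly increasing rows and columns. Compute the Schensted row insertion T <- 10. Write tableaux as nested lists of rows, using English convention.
10 is larger than every entry of row 1, so it is appended to row 1. The new tableau is [[1, 3, 4, 10], [6, 7], [9]].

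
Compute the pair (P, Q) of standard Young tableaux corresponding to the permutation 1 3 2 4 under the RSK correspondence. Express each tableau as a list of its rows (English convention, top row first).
Insert each entry of the permutation into P by Schensted row insertion, recording in Q the position of each new cell.

Insert 1: appended to row 1. P = [[1]].
Insert 3: appended to row 1. P = [[1, 3]].
Insert 2: 2 bumps 3 from row 1; 3 starts row 2. P = [[1, 2], [3]].
Insert 4: appended to row 1. P = [[1, 2, 4], [3]].

So P = [[1, 2, 4], [3]], Q = [[1, 2, 4], [3]].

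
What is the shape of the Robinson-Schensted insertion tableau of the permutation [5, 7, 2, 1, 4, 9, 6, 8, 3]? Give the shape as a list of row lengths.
Row-insert each entry into an empty tableau.

After inserting 5: P = [[5]].
After inserting 7: P = [[5, 7]].
After inserting 2: P = [[2, 7], [5]].
After inserting 1: P = [[1, 7], [2], [5]].
After inserting 4: P = [[1, 4], [2, 7], [5]].
After inserting 9: P = [[1, 4, 9], [2, 7], [5]].
After inserting 6: P = [[1, 4, 6], [2, 7, 9], [5]].
After inserting 8: P = [[1, 4, 6, 8], [2, 7, 9], [5]].
After inserting 3: P = [[1, 3, 6, 8], [2, 4, 9], [5, 7]].

The final insertion tableau P = [[1, 3, 6, 8], [2, 4, 9], [5, 7]] has shape [4, 3, 2].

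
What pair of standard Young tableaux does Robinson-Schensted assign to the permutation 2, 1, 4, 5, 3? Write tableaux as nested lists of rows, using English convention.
Insert each entry of the permutation into P by Schensted row insertion, recording in Q the position of each new cell.

Insert 2: appended to row 1. P = [[2]], Q = [[1]].
Insert 1: 1 bumps 2 from row 1; 2 starts row 2. P = [[1], [2]], Q = [[1], [2]].
Insert 4: appended to row 1. P = [[1, 4], [2]], Q = [[1, 3], [2]].
Insert 5: appended to row 1. P = [[1, 4, 5], [2]], Q = [[1, 3, 4], [2]].
Insert 3: 3 bumps 4 from row 1; 4 appends to row 2. P = [[1, 3, 5], [2, 4]], Q = [[1, 3, 4], [2, 5]].

So P = [[1, 3, 5], [2, 4]], Q = [[1, 3, 4], [2, 5]].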